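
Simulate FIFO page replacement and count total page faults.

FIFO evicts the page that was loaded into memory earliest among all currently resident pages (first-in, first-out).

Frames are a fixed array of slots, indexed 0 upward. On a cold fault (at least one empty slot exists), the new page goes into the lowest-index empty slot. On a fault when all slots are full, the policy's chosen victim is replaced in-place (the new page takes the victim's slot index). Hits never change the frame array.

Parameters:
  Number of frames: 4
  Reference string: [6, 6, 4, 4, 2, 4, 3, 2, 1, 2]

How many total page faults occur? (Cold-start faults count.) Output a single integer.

Answer: 5

Derivation:
Step 0: ref 6 → FAULT, frames=[6,-,-,-]
Step 1: ref 6 → HIT, frames=[6,-,-,-]
Step 2: ref 4 → FAULT, frames=[6,4,-,-]
Step 3: ref 4 → HIT, frames=[6,4,-,-]
Step 4: ref 2 → FAULT, frames=[6,4,2,-]
Step 5: ref 4 → HIT, frames=[6,4,2,-]
Step 6: ref 3 → FAULT, frames=[6,4,2,3]
Step 7: ref 2 → HIT, frames=[6,4,2,3]
Step 8: ref 1 → FAULT (evict 6), frames=[1,4,2,3]
Step 9: ref 2 → HIT, frames=[1,4,2,3]
Total faults: 5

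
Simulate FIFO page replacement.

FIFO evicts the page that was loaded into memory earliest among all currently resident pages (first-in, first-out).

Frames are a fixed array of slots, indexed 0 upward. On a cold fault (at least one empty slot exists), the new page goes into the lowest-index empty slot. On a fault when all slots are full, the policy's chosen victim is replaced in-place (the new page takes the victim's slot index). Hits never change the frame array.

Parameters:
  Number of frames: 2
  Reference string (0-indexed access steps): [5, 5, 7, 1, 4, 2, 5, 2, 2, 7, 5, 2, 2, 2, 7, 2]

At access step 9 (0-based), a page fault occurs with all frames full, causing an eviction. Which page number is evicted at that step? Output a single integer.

Answer: 2

Derivation:
Step 0: ref 5 -> FAULT, frames=[5,-]
Step 1: ref 5 -> HIT, frames=[5,-]
Step 2: ref 7 -> FAULT, frames=[5,7]
Step 3: ref 1 -> FAULT, evict 5, frames=[1,7]
Step 4: ref 4 -> FAULT, evict 7, frames=[1,4]
Step 5: ref 2 -> FAULT, evict 1, frames=[2,4]
Step 6: ref 5 -> FAULT, evict 4, frames=[2,5]
Step 7: ref 2 -> HIT, frames=[2,5]
Step 8: ref 2 -> HIT, frames=[2,5]
Step 9: ref 7 -> FAULT, evict 2, frames=[7,5]
At step 9: evicted page 2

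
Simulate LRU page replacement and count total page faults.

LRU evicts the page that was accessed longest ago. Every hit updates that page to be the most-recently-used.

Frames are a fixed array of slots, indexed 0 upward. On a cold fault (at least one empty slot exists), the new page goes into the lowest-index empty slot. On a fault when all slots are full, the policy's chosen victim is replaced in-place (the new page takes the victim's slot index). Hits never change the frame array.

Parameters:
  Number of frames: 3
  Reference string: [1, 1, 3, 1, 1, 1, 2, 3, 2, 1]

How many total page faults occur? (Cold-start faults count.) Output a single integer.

Answer: 3

Derivation:
Step 0: ref 1 → FAULT, frames=[1,-,-]
Step 1: ref 1 → HIT, frames=[1,-,-]
Step 2: ref 3 → FAULT, frames=[1,3,-]
Step 3: ref 1 → HIT, frames=[1,3,-]
Step 4: ref 1 → HIT, frames=[1,3,-]
Step 5: ref 1 → HIT, frames=[1,3,-]
Step 6: ref 2 → FAULT, frames=[1,3,2]
Step 7: ref 3 → HIT, frames=[1,3,2]
Step 8: ref 2 → HIT, frames=[1,3,2]
Step 9: ref 1 → HIT, frames=[1,3,2]
Total faults: 3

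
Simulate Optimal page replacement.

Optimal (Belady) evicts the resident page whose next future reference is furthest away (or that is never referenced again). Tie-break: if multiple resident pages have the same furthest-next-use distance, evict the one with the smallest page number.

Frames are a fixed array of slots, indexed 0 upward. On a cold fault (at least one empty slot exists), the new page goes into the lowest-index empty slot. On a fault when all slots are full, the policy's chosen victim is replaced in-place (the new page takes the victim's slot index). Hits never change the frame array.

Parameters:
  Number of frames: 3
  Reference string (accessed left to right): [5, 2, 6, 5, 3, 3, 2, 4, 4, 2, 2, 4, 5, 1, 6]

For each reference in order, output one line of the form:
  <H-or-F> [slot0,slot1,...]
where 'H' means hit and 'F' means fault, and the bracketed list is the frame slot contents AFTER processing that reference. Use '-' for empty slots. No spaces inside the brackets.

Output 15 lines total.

F [5,-,-]
F [5,2,-]
F [5,2,6]
H [5,2,6]
F [5,2,3]
H [5,2,3]
H [5,2,3]
F [5,2,4]
H [5,2,4]
H [5,2,4]
H [5,2,4]
H [5,2,4]
H [5,2,4]
F [5,1,4]
F [5,6,4]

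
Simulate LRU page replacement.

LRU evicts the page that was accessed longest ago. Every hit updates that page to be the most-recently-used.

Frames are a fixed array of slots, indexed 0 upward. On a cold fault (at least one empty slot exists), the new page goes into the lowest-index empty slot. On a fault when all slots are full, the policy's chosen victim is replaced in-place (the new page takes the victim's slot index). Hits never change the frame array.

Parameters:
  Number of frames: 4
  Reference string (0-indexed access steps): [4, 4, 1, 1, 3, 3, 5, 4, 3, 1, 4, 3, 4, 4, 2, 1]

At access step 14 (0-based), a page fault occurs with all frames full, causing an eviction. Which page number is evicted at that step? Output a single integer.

Step 0: ref 4 -> FAULT, frames=[4,-,-,-]
Step 1: ref 4 -> HIT, frames=[4,-,-,-]
Step 2: ref 1 -> FAULT, frames=[4,1,-,-]
Step 3: ref 1 -> HIT, frames=[4,1,-,-]
Step 4: ref 3 -> FAULT, frames=[4,1,3,-]
Step 5: ref 3 -> HIT, frames=[4,1,3,-]
Step 6: ref 5 -> FAULT, frames=[4,1,3,5]
Step 7: ref 4 -> HIT, frames=[4,1,3,5]
Step 8: ref 3 -> HIT, frames=[4,1,3,5]
Step 9: ref 1 -> HIT, frames=[4,1,3,5]
Step 10: ref 4 -> HIT, frames=[4,1,3,5]
Step 11: ref 3 -> HIT, frames=[4,1,3,5]
Step 12: ref 4 -> HIT, frames=[4,1,3,5]
Step 13: ref 4 -> HIT, frames=[4,1,3,5]
Step 14: ref 2 -> FAULT, evict 5, frames=[4,1,3,2]
At step 14: evicted page 5

Answer: 5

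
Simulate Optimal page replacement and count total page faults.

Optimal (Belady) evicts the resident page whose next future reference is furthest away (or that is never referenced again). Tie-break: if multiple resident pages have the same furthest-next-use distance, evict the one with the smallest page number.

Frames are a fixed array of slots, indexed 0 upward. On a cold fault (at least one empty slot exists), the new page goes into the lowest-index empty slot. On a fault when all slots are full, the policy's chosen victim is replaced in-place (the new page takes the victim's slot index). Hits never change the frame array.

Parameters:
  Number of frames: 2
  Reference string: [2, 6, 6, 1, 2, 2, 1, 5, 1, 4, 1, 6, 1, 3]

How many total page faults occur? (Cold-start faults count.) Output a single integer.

Answer: 7

Derivation:
Step 0: ref 2 → FAULT, frames=[2,-]
Step 1: ref 6 → FAULT, frames=[2,6]
Step 2: ref 6 → HIT, frames=[2,6]
Step 3: ref 1 → FAULT (evict 6), frames=[2,1]
Step 4: ref 2 → HIT, frames=[2,1]
Step 5: ref 2 → HIT, frames=[2,1]
Step 6: ref 1 → HIT, frames=[2,1]
Step 7: ref 5 → FAULT (evict 2), frames=[5,1]
Step 8: ref 1 → HIT, frames=[5,1]
Step 9: ref 4 → FAULT (evict 5), frames=[4,1]
Step 10: ref 1 → HIT, frames=[4,1]
Step 11: ref 6 → FAULT (evict 4), frames=[6,1]
Step 12: ref 1 → HIT, frames=[6,1]
Step 13: ref 3 → FAULT (evict 1), frames=[6,3]
Total faults: 7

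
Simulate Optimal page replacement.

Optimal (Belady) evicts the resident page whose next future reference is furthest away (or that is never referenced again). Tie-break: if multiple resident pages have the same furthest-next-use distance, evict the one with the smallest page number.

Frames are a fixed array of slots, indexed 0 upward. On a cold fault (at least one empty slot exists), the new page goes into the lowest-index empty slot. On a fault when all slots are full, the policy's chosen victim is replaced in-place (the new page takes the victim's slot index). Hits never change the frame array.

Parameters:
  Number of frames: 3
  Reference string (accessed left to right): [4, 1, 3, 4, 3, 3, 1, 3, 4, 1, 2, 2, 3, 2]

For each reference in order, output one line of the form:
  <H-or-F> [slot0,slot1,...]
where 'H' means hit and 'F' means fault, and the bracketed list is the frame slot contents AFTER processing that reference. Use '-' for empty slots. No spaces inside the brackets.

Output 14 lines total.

F [4,-,-]
F [4,1,-]
F [4,1,3]
H [4,1,3]
H [4,1,3]
H [4,1,3]
H [4,1,3]
H [4,1,3]
H [4,1,3]
H [4,1,3]
F [4,2,3]
H [4,2,3]
H [4,2,3]
H [4,2,3]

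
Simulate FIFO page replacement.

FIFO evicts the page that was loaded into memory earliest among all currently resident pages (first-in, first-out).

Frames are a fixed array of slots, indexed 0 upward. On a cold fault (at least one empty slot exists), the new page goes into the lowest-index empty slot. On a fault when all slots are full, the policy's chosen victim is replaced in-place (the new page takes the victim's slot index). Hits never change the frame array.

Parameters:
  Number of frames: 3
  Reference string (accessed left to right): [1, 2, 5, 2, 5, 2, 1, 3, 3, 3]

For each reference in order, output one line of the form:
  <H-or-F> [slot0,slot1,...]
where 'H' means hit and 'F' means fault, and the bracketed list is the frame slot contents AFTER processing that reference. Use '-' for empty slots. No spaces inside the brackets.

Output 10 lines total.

F [1,-,-]
F [1,2,-]
F [1,2,5]
H [1,2,5]
H [1,2,5]
H [1,2,5]
H [1,2,5]
F [3,2,5]
H [3,2,5]
H [3,2,5]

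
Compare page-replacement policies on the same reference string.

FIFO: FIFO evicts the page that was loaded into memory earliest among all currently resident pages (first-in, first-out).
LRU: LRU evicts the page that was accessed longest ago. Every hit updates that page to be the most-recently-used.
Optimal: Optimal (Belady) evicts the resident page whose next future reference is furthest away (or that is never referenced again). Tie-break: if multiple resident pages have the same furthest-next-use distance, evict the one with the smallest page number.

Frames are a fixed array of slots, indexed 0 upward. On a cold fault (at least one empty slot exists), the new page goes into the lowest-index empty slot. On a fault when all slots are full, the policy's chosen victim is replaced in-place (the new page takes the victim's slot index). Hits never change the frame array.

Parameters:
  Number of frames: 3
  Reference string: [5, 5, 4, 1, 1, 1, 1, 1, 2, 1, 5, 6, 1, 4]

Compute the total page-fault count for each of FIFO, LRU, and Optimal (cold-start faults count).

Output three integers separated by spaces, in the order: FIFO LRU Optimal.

--- FIFO ---
  step 0: ref 5 -> FAULT, frames=[5,-,-] (faults so far: 1)
  step 1: ref 5 -> HIT, frames=[5,-,-] (faults so far: 1)
  step 2: ref 4 -> FAULT, frames=[5,4,-] (faults so far: 2)
  step 3: ref 1 -> FAULT, frames=[5,4,1] (faults so far: 3)
  step 4: ref 1 -> HIT, frames=[5,4,1] (faults so far: 3)
  step 5: ref 1 -> HIT, frames=[5,4,1] (faults so far: 3)
  step 6: ref 1 -> HIT, frames=[5,4,1] (faults so far: 3)
  step 7: ref 1 -> HIT, frames=[5,4,1] (faults so far: 3)
  step 8: ref 2 -> FAULT, evict 5, frames=[2,4,1] (faults so far: 4)
  step 9: ref 1 -> HIT, frames=[2,4,1] (faults so far: 4)
  step 10: ref 5 -> FAULT, evict 4, frames=[2,5,1] (faults so far: 5)
  step 11: ref 6 -> FAULT, evict 1, frames=[2,5,6] (faults so far: 6)
  step 12: ref 1 -> FAULT, evict 2, frames=[1,5,6] (faults so far: 7)
  step 13: ref 4 -> FAULT, evict 5, frames=[1,4,6] (faults so far: 8)
  FIFO total faults: 8
--- LRU ---
  step 0: ref 5 -> FAULT, frames=[5,-,-] (faults so far: 1)
  step 1: ref 5 -> HIT, frames=[5,-,-] (faults so far: 1)
  step 2: ref 4 -> FAULT, frames=[5,4,-] (faults so far: 2)
  step 3: ref 1 -> FAULT, frames=[5,4,1] (faults so far: 3)
  step 4: ref 1 -> HIT, frames=[5,4,1] (faults so far: 3)
  step 5: ref 1 -> HIT, frames=[5,4,1] (faults so far: 3)
  step 6: ref 1 -> HIT, frames=[5,4,1] (faults so far: 3)
  step 7: ref 1 -> HIT, frames=[5,4,1] (faults so far: 3)
  step 8: ref 2 -> FAULT, evict 5, frames=[2,4,1] (faults so far: 4)
  step 9: ref 1 -> HIT, frames=[2,4,1] (faults so far: 4)
  step 10: ref 5 -> FAULT, evict 4, frames=[2,5,1] (faults so far: 5)
  step 11: ref 6 -> FAULT, evict 2, frames=[6,5,1] (faults so far: 6)
  step 12: ref 1 -> HIT, frames=[6,5,1] (faults so far: 6)
  step 13: ref 4 -> FAULT, evict 5, frames=[6,4,1] (faults so far: 7)
  LRU total faults: 7
--- Optimal ---
  step 0: ref 5 -> FAULT, frames=[5,-,-] (faults so far: 1)
  step 1: ref 5 -> HIT, frames=[5,-,-] (faults so far: 1)
  step 2: ref 4 -> FAULT, frames=[5,4,-] (faults so far: 2)
  step 3: ref 1 -> FAULT, frames=[5,4,1] (faults so far: 3)
  step 4: ref 1 -> HIT, frames=[5,4,1] (faults so far: 3)
  step 5: ref 1 -> HIT, frames=[5,4,1] (faults so far: 3)
  step 6: ref 1 -> HIT, frames=[5,4,1] (faults so far: 3)
  step 7: ref 1 -> HIT, frames=[5,4,1] (faults so far: 3)
  step 8: ref 2 -> FAULT, evict 4, frames=[5,2,1] (faults so far: 4)
  step 9: ref 1 -> HIT, frames=[5,2,1] (faults so far: 4)
  step 10: ref 5 -> HIT, frames=[5,2,1] (faults so far: 4)
  step 11: ref 6 -> FAULT, evict 2, frames=[5,6,1] (faults so far: 5)
  step 12: ref 1 -> HIT, frames=[5,6,1] (faults so far: 5)
  step 13: ref 4 -> FAULT, evict 1, frames=[5,6,4] (faults so far: 6)
  Optimal total faults: 6

Answer: 8 7 6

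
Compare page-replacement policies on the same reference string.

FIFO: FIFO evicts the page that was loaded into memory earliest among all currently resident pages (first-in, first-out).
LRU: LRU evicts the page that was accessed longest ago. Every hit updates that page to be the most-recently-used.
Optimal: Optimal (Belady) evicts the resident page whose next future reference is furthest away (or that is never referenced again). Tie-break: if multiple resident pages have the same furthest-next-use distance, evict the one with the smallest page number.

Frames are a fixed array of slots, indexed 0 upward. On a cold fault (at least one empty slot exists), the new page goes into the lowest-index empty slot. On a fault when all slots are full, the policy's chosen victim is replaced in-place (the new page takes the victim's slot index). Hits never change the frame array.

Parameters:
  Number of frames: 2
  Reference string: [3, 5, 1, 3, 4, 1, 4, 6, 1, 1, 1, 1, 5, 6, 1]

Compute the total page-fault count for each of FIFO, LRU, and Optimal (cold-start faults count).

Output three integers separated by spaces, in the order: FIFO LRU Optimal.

--- FIFO ---
  step 0: ref 3 -> FAULT, frames=[3,-] (faults so far: 1)
  step 1: ref 5 -> FAULT, frames=[3,5] (faults so far: 2)
  step 2: ref 1 -> FAULT, evict 3, frames=[1,5] (faults so far: 3)
  step 3: ref 3 -> FAULT, evict 5, frames=[1,3] (faults so far: 4)
  step 4: ref 4 -> FAULT, evict 1, frames=[4,3] (faults so far: 5)
  step 5: ref 1 -> FAULT, evict 3, frames=[4,1] (faults so far: 6)
  step 6: ref 4 -> HIT, frames=[4,1] (faults so far: 6)
  step 7: ref 6 -> FAULT, evict 4, frames=[6,1] (faults so far: 7)
  step 8: ref 1 -> HIT, frames=[6,1] (faults so far: 7)
  step 9: ref 1 -> HIT, frames=[6,1] (faults so far: 7)
  step 10: ref 1 -> HIT, frames=[6,1] (faults so far: 7)
  step 11: ref 1 -> HIT, frames=[6,1] (faults so far: 7)
  step 12: ref 5 -> FAULT, evict 1, frames=[6,5] (faults so far: 8)
  step 13: ref 6 -> HIT, frames=[6,5] (faults so far: 8)
  step 14: ref 1 -> FAULT, evict 6, frames=[1,5] (faults so far: 9)
  FIFO total faults: 9
--- LRU ---
  step 0: ref 3 -> FAULT, frames=[3,-] (faults so far: 1)
  step 1: ref 5 -> FAULT, frames=[3,5] (faults so far: 2)
  step 2: ref 1 -> FAULT, evict 3, frames=[1,5] (faults so far: 3)
  step 3: ref 3 -> FAULT, evict 5, frames=[1,3] (faults so far: 4)
  step 4: ref 4 -> FAULT, evict 1, frames=[4,3] (faults so far: 5)
  step 5: ref 1 -> FAULT, evict 3, frames=[4,1] (faults so far: 6)
  step 6: ref 4 -> HIT, frames=[4,1] (faults so far: 6)
  step 7: ref 6 -> FAULT, evict 1, frames=[4,6] (faults so far: 7)
  step 8: ref 1 -> FAULT, evict 4, frames=[1,6] (faults so far: 8)
  step 9: ref 1 -> HIT, frames=[1,6] (faults so far: 8)
  step 10: ref 1 -> HIT, frames=[1,6] (faults so far: 8)
  step 11: ref 1 -> HIT, frames=[1,6] (faults so far: 8)
  step 12: ref 5 -> FAULT, evict 6, frames=[1,5] (faults so far: 9)
  step 13: ref 6 -> FAULT, evict 1, frames=[6,5] (faults so far: 10)
  step 14: ref 1 -> FAULT, evict 5, frames=[6,1] (faults so far: 11)
  LRU total faults: 11
--- Optimal ---
  step 0: ref 3 -> FAULT, frames=[3,-] (faults so far: 1)
  step 1: ref 5 -> FAULT, frames=[3,5] (faults so far: 2)
  step 2: ref 1 -> FAULT, evict 5, frames=[3,1] (faults so far: 3)
  step 3: ref 3 -> HIT, frames=[3,1] (faults so far: 3)
  step 4: ref 4 -> FAULT, evict 3, frames=[4,1] (faults so far: 4)
  step 5: ref 1 -> HIT, frames=[4,1] (faults so far: 4)
  step 6: ref 4 -> HIT, frames=[4,1] (faults so far: 4)
  step 7: ref 6 -> FAULT, evict 4, frames=[6,1] (faults so far: 5)
  step 8: ref 1 -> HIT, frames=[6,1] (faults so far: 5)
  step 9: ref 1 -> HIT, frames=[6,1] (faults so far: 5)
  step 10: ref 1 -> HIT, frames=[6,1] (faults so far: 5)
  step 11: ref 1 -> HIT, frames=[6,1] (faults so far: 5)
  step 12: ref 5 -> FAULT, evict 1, frames=[6,5] (faults so far: 6)
  step 13: ref 6 -> HIT, frames=[6,5] (faults so far: 6)
  step 14: ref 1 -> FAULT, evict 5, frames=[6,1] (faults so far: 7)
  Optimal total faults: 7

Answer: 9 11 7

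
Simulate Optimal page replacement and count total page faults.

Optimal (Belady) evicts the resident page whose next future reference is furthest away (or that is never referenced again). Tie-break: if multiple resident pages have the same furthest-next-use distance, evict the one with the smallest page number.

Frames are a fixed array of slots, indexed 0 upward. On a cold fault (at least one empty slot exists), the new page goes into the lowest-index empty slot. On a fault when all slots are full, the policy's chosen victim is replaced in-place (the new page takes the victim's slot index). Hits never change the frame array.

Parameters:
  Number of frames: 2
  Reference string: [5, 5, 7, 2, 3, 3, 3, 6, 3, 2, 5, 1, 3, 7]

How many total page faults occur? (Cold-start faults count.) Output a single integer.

Step 0: ref 5 → FAULT, frames=[5,-]
Step 1: ref 5 → HIT, frames=[5,-]
Step 2: ref 7 → FAULT, frames=[5,7]
Step 3: ref 2 → FAULT (evict 7), frames=[5,2]
Step 4: ref 3 → FAULT (evict 5), frames=[3,2]
Step 5: ref 3 → HIT, frames=[3,2]
Step 6: ref 3 → HIT, frames=[3,2]
Step 7: ref 6 → FAULT (evict 2), frames=[3,6]
Step 8: ref 3 → HIT, frames=[3,6]
Step 9: ref 2 → FAULT (evict 6), frames=[3,2]
Step 10: ref 5 → FAULT (evict 2), frames=[3,5]
Step 11: ref 1 → FAULT (evict 5), frames=[3,1]
Step 12: ref 3 → HIT, frames=[3,1]
Step 13: ref 7 → FAULT (evict 1), frames=[3,7]
Total faults: 9

Answer: 9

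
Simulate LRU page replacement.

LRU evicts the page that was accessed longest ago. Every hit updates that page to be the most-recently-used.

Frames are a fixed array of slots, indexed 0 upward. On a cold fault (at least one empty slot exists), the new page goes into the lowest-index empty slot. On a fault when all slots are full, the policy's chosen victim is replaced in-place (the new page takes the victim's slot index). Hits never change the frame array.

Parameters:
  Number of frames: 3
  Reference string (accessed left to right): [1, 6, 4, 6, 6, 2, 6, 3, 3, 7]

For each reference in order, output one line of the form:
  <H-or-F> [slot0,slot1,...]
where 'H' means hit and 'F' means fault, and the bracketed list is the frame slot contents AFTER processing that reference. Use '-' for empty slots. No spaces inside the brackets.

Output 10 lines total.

F [1,-,-]
F [1,6,-]
F [1,6,4]
H [1,6,4]
H [1,6,4]
F [2,6,4]
H [2,6,4]
F [2,6,3]
H [2,6,3]
F [7,6,3]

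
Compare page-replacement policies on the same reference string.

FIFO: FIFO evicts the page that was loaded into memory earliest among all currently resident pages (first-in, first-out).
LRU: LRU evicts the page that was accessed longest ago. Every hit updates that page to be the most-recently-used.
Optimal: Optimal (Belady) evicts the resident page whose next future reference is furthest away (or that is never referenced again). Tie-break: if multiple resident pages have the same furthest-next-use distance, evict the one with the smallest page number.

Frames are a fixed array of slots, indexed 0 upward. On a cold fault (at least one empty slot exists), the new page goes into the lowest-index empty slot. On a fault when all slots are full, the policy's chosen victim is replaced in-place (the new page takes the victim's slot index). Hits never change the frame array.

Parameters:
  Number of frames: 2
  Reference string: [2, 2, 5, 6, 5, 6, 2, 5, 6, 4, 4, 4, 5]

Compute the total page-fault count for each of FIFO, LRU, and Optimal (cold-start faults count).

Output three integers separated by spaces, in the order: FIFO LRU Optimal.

--- FIFO ---
  step 0: ref 2 -> FAULT, frames=[2,-] (faults so far: 1)
  step 1: ref 2 -> HIT, frames=[2,-] (faults so far: 1)
  step 2: ref 5 -> FAULT, frames=[2,5] (faults so far: 2)
  step 3: ref 6 -> FAULT, evict 2, frames=[6,5] (faults so far: 3)
  step 4: ref 5 -> HIT, frames=[6,5] (faults so far: 3)
  step 5: ref 6 -> HIT, frames=[6,5] (faults so far: 3)
  step 6: ref 2 -> FAULT, evict 5, frames=[6,2] (faults so far: 4)
  step 7: ref 5 -> FAULT, evict 6, frames=[5,2] (faults so far: 5)
  step 8: ref 6 -> FAULT, evict 2, frames=[5,6] (faults so far: 6)
  step 9: ref 4 -> FAULT, evict 5, frames=[4,6] (faults so far: 7)
  step 10: ref 4 -> HIT, frames=[4,6] (faults so far: 7)
  step 11: ref 4 -> HIT, frames=[4,6] (faults so far: 7)
  step 12: ref 5 -> FAULT, evict 6, frames=[4,5] (faults so far: 8)
  FIFO total faults: 8
--- LRU ---
  step 0: ref 2 -> FAULT, frames=[2,-] (faults so far: 1)
  step 1: ref 2 -> HIT, frames=[2,-] (faults so far: 1)
  step 2: ref 5 -> FAULT, frames=[2,5] (faults so far: 2)
  step 3: ref 6 -> FAULT, evict 2, frames=[6,5] (faults so far: 3)
  step 4: ref 5 -> HIT, frames=[6,5] (faults so far: 3)
  step 5: ref 6 -> HIT, frames=[6,5] (faults so far: 3)
  step 6: ref 2 -> FAULT, evict 5, frames=[6,2] (faults so far: 4)
  step 7: ref 5 -> FAULT, evict 6, frames=[5,2] (faults so far: 5)
  step 8: ref 6 -> FAULT, evict 2, frames=[5,6] (faults so far: 6)
  step 9: ref 4 -> FAULT, evict 5, frames=[4,6] (faults so far: 7)
  step 10: ref 4 -> HIT, frames=[4,6] (faults so far: 7)
  step 11: ref 4 -> HIT, frames=[4,6] (faults so far: 7)
  step 12: ref 5 -> FAULT, evict 6, frames=[4,5] (faults so far: 8)
  LRU total faults: 8
--- Optimal ---
  step 0: ref 2 -> FAULT, frames=[2,-] (faults so far: 1)
  step 1: ref 2 -> HIT, frames=[2,-] (faults so far: 1)
  step 2: ref 5 -> FAULT, frames=[2,5] (faults so far: 2)
  step 3: ref 6 -> FAULT, evict 2, frames=[6,5] (faults so far: 3)
  step 4: ref 5 -> HIT, frames=[6,5] (faults so far: 3)
  step 5: ref 6 -> HIT, frames=[6,5] (faults so far: 3)
  step 6: ref 2 -> FAULT, evict 6, frames=[2,5] (faults so far: 4)
  step 7: ref 5 -> HIT, frames=[2,5] (faults so far: 4)
  step 8: ref 6 -> FAULT, evict 2, frames=[6,5] (faults so far: 5)
  step 9: ref 4 -> FAULT, evict 6, frames=[4,5] (faults so far: 6)
  step 10: ref 4 -> HIT, frames=[4,5] (faults so far: 6)
  step 11: ref 4 -> HIT, frames=[4,5] (faults so far: 6)
  step 12: ref 5 -> HIT, frames=[4,5] (faults so far: 6)
  Optimal total faults: 6

Answer: 8 8 6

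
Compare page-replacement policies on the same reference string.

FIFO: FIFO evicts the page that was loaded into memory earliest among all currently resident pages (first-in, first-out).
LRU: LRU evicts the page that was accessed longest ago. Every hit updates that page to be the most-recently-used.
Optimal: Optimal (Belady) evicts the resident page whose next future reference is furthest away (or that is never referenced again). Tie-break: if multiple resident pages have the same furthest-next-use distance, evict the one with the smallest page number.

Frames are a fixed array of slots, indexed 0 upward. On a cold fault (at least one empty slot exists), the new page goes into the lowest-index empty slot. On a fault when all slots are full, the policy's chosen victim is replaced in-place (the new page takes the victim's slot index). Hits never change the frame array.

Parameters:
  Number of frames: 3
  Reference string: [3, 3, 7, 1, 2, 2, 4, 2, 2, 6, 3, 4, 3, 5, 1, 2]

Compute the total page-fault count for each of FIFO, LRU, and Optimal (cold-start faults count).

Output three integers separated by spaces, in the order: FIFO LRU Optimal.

--- FIFO ---
  step 0: ref 3 -> FAULT, frames=[3,-,-] (faults so far: 1)
  step 1: ref 3 -> HIT, frames=[3,-,-] (faults so far: 1)
  step 2: ref 7 -> FAULT, frames=[3,7,-] (faults so far: 2)
  step 3: ref 1 -> FAULT, frames=[3,7,1] (faults so far: 3)
  step 4: ref 2 -> FAULT, evict 3, frames=[2,7,1] (faults so far: 4)
  step 5: ref 2 -> HIT, frames=[2,7,1] (faults so far: 4)
  step 6: ref 4 -> FAULT, evict 7, frames=[2,4,1] (faults so far: 5)
  step 7: ref 2 -> HIT, frames=[2,4,1] (faults so far: 5)
  step 8: ref 2 -> HIT, frames=[2,4,1] (faults so far: 5)
  step 9: ref 6 -> FAULT, evict 1, frames=[2,4,6] (faults so far: 6)
  step 10: ref 3 -> FAULT, evict 2, frames=[3,4,6] (faults so far: 7)
  step 11: ref 4 -> HIT, frames=[3,4,6] (faults so far: 7)
  step 12: ref 3 -> HIT, frames=[3,4,6] (faults so far: 7)
  step 13: ref 5 -> FAULT, evict 4, frames=[3,5,6] (faults so far: 8)
  step 14: ref 1 -> FAULT, evict 6, frames=[3,5,1] (faults so far: 9)
  step 15: ref 2 -> FAULT, evict 3, frames=[2,5,1] (faults so far: 10)
  FIFO total faults: 10
--- LRU ---
  step 0: ref 3 -> FAULT, frames=[3,-,-] (faults so far: 1)
  step 1: ref 3 -> HIT, frames=[3,-,-] (faults so far: 1)
  step 2: ref 7 -> FAULT, frames=[3,7,-] (faults so far: 2)
  step 3: ref 1 -> FAULT, frames=[3,7,1] (faults so far: 3)
  step 4: ref 2 -> FAULT, evict 3, frames=[2,7,1] (faults so far: 4)
  step 5: ref 2 -> HIT, frames=[2,7,1] (faults so far: 4)
  step 6: ref 4 -> FAULT, evict 7, frames=[2,4,1] (faults so far: 5)
  step 7: ref 2 -> HIT, frames=[2,4,1] (faults so far: 5)
  step 8: ref 2 -> HIT, frames=[2,4,1] (faults so far: 5)
  step 9: ref 6 -> FAULT, evict 1, frames=[2,4,6] (faults so far: 6)
  step 10: ref 3 -> FAULT, evict 4, frames=[2,3,6] (faults so far: 7)
  step 11: ref 4 -> FAULT, evict 2, frames=[4,3,6] (faults so far: 8)
  step 12: ref 3 -> HIT, frames=[4,3,6] (faults so far: 8)
  step 13: ref 5 -> FAULT, evict 6, frames=[4,3,5] (faults so far: 9)
  step 14: ref 1 -> FAULT, evict 4, frames=[1,3,5] (faults so far: 10)
  step 15: ref 2 -> FAULT, evict 3, frames=[1,2,5] (faults so far: 11)
  LRU total faults: 11
--- Optimal ---
  step 0: ref 3 -> FAULT, frames=[3,-,-] (faults so far: 1)
  step 1: ref 3 -> HIT, frames=[3,-,-] (faults so far: 1)
  step 2: ref 7 -> FAULT, frames=[3,7,-] (faults so far: 2)
  step 3: ref 1 -> FAULT, frames=[3,7,1] (faults so far: 3)
  step 4: ref 2 -> FAULT, evict 7, frames=[3,2,1] (faults so far: 4)
  step 5: ref 2 -> HIT, frames=[3,2,1] (faults so far: 4)
  step 6: ref 4 -> FAULT, evict 1, frames=[3,2,4] (faults so far: 5)
  step 7: ref 2 -> HIT, frames=[3,2,4] (faults so far: 5)
  step 8: ref 2 -> HIT, frames=[3,2,4] (faults so far: 5)
  step 9: ref 6 -> FAULT, evict 2, frames=[3,6,4] (faults so far: 6)
  step 10: ref 3 -> HIT, frames=[3,6,4] (faults so far: 6)
  step 11: ref 4 -> HIT, frames=[3,6,4] (faults so far: 6)
  step 12: ref 3 -> HIT, frames=[3,6,4] (faults so far: 6)
  step 13: ref 5 -> FAULT, evict 3, frames=[5,6,4] (faults so far: 7)
  step 14: ref 1 -> FAULT, evict 4, frames=[5,6,1] (faults so far: 8)
  step 15: ref 2 -> FAULT, evict 1, frames=[5,6,2] (faults so far: 9)
  Optimal total faults: 9

Answer: 10 11 9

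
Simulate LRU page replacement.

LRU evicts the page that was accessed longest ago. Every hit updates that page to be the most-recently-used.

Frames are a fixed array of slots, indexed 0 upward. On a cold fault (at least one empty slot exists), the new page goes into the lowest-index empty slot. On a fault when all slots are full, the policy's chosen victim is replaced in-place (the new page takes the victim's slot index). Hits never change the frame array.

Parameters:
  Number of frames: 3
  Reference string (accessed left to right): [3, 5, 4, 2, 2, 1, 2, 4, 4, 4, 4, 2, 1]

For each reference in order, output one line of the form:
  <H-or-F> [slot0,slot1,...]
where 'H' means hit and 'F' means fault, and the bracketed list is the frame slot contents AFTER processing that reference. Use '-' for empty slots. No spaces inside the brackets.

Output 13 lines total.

F [3,-,-]
F [3,5,-]
F [3,5,4]
F [2,5,4]
H [2,5,4]
F [2,1,4]
H [2,1,4]
H [2,1,4]
H [2,1,4]
H [2,1,4]
H [2,1,4]
H [2,1,4]
H [2,1,4]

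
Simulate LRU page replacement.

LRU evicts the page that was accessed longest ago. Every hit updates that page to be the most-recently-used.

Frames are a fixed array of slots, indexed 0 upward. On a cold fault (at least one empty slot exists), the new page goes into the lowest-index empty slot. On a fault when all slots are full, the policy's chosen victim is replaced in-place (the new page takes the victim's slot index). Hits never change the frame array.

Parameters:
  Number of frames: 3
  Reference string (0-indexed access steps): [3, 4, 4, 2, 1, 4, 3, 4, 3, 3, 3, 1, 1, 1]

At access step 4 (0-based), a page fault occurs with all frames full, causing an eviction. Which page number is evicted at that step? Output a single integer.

Answer: 3

Derivation:
Step 0: ref 3 -> FAULT, frames=[3,-,-]
Step 1: ref 4 -> FAULT, frames=[3,4,-]
Step 2: ref 4 -> HIT, frames=[3,4,-]
Step 3: ref 2 -> FAULT, frames=[3,4,2]
Step 4: ref 1 -> FAULT, evict 3, frames=[1,4,2]
At step 4: evicted page 3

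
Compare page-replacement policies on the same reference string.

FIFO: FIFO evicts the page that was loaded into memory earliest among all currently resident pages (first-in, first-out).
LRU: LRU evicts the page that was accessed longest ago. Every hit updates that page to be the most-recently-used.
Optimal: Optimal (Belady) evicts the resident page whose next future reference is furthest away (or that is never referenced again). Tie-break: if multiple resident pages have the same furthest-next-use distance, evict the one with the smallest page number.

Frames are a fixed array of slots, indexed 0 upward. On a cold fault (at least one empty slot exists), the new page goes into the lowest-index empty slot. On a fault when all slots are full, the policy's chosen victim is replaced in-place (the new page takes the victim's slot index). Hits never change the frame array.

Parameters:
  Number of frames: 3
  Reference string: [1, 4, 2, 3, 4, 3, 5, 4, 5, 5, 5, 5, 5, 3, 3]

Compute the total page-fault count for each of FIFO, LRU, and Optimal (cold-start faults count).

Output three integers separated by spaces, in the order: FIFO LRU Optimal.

Answer: 6 5 5

Derivation:
--- FIFO ---
  step 0: ref 1 -> FAULT, frames=[1,-,-] (faults so far: 1)
  step 1: ref 4 -> FAULT, frames=[1,4,-] (faults so far: 2)
  step 2: ref 2 -> FAULT, frames=[1,4,2] (faults so far: 3)
  step 3: ref 3 -> FAULT, evict 1, frames=[3,4,2] (faults so far: 4)
  step 4: ref 4 -> HIT, frames=[3,4,2] (faults so far: 4)
  step 5: ref 3 -> HIT, frames=[3,4,2] (faults so far: 4)
  step 6: ref 5 -> FAULT, evict 4, frames=[3,5,2] (faults so far: 5)
  step 7: ref 4 -> FAULT, evict 2, frames=[3,5,4] (faults so far: 6)
  step 8: ref 5 -> HIT, frames=[3,5,4] (faults so far: 6)
  step 9: ref 5 -> HIT, frames=[3,5,4] (faults so far: 6)
  step 10: ref 5 -> HIT, frames=[3,5,4] (faults so far: 6)
  step 11: ref 5 -> HIT, frames=[3,5,4] (faults so far: 6)
  step 12: ref 5 -> HIT, frames=[3,5,4] (faults so far: 6)
  step 13: ref 3 -> HIT, frames=[3,5,4] (faults so far: 6)
  step 14: ref 3 -> HIT, frames=[3,5,4] (faults so far: 6)
  FIFO total faults: 6
--- LRU ---
  step 0: ref 1 -> FAULT, frames=[1,-,-] (faults so far: 1)
  step 1: ref 4 -> FAULT, frames=[1,4,-] (faults so far: 2)
  step 2: ref 2 -> FAULT, frames=[1,4,2] (faults so far: 3)
  step 3: ref 3 -> FAULT, evict 1, frames=[3,4,2] (faults so far: 4)
  step 4: ref 4 -> HIT, frames=[3,4,2] (faults so far: 4)
  step 5: ref 3 -> HIT, frames=[3,4,2] (faults so far: 4)
  step 6: ref 5 -> FAULT, evict 2, frames=[3,4,5] (faults so far: 5)
  step 7: ref 4 -> HIT, frames=[3,4,5] (faults so far: 5)
  step 8: ref 5 -> HIT, frames=[3,4,5] (faults so far: 5)
  step 9: ref 5 -> HIT, frames=[3,4,5] (faults so far: 5)
  step 10: ref 5 -> HIT, frames=[3,4,5] (faults so far: 5)
  step 11: ref 5 -> HIT, frames=[3,4,5] (faults so far: 5)
  step 12: ref 5 -> HIT, frames=[3,4,5] (faults so far: 5)
  step 13: ref 3 -> HIT, frames=[3,4,5] (faults so far: 5)
  step 14: ref 3 -> HIT, frames=[3,4,5] (faults so far: 5)
  LRU total faults: 5
--- Optimal ---
  step 0: ref 1 -> FAULT, frames=[1,-,-] (faults so far: 1)
  step 1: ref 4 -> FAULT, frames=[1,4,-] (faults so far: 2)
  step 2: ref 2 -> FAULT, frames=[1,4,2] (faults so far: 3)
  step 3: ref 3 -> FAULT, evict 1, frames=[3,4,2] (faults so far: 4)
  step 4: ref 4 -> HIT, frames=[3,4,2] (faults so far: 4)
  step 5: ref 3 -> HIT, frames=[3,4,2] (faults so far: 4)
  step 6: ref 5 -> FAULT, evict 2, frames=[3,4,5] (faults so far: 5)
  step 7: ref 4 -> HIT, frames=[3,4,5] (faults so far: 5)
  step 8: ref 5 -> HIT, frames=[3,4,5] (faults so far: 5)
  step 9: ref 5 -> HIT, frames=[3,4,5] (faults so far: 5)
  step 10: ref 5 -> HIT, frames=[3,4,5] (faults so far: 5)
  step 11: ref 5 -> HIT, frames=[3,4,5] (faults so far: 5)
  step 12: ref 5 -> HIT, frames=[3,4,5] (faults so far: 5)
  step 13: ref 3 -> HIT, frames=[3,4,5] (faults so far: 5)
  step 14: ref 3 -> HIT, frames=[3,4,5] (faults so far: 5)
  Optimal total faults: 5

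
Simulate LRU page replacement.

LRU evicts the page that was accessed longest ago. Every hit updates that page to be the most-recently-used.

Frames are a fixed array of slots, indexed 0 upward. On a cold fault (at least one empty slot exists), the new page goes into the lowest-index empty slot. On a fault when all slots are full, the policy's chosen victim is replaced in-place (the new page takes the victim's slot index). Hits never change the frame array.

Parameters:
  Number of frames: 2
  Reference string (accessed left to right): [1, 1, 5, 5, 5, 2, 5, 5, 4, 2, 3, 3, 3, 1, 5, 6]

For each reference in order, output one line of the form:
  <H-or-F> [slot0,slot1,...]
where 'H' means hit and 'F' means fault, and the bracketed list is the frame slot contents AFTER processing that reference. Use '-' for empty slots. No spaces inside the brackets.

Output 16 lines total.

F [1,-]
H [1,-]
F [1,5]
H [1,5]
H [1,5]
F [2,5]
H [2,5]
H [2,5]
F [4,5]
F [4,2]
F [3,2]
H [3,2]
H [3,2]
F [3,1]
F [5,1]
F [5,6]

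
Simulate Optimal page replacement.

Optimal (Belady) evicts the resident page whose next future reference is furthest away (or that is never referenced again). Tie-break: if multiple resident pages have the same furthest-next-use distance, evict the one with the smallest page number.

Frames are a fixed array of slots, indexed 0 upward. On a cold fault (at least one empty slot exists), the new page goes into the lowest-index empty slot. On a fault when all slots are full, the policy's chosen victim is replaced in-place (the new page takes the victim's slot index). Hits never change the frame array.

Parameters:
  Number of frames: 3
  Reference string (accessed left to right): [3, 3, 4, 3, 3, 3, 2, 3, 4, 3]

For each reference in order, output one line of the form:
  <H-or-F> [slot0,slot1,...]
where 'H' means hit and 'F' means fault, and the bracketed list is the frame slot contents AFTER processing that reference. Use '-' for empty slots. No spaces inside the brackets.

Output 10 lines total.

F [3,-,-]
H [3,-,-]
F [3,4,-]
H [3,4,-]
H [3,4,-]
H [3,4,-]
F [3,4,2]
H [3,4,2]
H [3,4,2]
H [3,4,2]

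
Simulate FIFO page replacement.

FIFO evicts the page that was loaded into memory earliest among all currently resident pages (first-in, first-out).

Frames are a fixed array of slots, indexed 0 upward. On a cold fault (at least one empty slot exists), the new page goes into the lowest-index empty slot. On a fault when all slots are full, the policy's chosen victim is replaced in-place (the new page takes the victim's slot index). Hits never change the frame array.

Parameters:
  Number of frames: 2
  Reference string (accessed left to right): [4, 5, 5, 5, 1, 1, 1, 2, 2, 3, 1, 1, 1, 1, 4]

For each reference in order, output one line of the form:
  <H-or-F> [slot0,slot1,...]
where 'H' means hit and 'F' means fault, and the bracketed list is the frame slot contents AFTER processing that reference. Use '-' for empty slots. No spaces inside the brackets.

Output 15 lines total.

F [4,-]
F [4,5]
H [4,5]
H [4,5]
F [1,5]
H [1,5]
H [1,5]
F [1,2]
H [1,2]
F [3,2]
F [3,1]
H [3,1]
H [3,1]
H [3,1]
F [4,1]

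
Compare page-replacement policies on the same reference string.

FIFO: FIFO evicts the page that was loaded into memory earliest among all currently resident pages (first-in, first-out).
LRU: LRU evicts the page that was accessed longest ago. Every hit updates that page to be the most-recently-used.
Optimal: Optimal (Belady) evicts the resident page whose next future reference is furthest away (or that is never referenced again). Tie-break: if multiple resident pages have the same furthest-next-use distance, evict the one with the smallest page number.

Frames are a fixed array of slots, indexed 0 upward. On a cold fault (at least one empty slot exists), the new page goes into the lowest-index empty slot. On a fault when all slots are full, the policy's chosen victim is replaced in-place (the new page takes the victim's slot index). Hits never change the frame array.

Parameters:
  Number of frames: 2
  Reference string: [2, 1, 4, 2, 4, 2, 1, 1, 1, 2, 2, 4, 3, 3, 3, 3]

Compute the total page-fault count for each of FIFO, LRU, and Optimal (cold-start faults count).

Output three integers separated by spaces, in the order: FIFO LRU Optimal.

Answer: 7 7 6

Derivation:
--- FIFO ---
  step 0: ref 2 -> FAULT, frames=[2,-] (faults so far: 1)
  step 1: ref 1 -> FAULT, frames=[2,1] (faults so far: 2)
  step 2: ref 4 -> FAULT, evict 2, frames=[4,1] (faults so far: 3)
  step 3: ref 2 -> FAULT, evict 1, frames=[4,2] (faults so far: 4)
  step 4: ref 4 -> HIT, frames=[4,2] (faults so far: 4)
  step 5: ref 2 -> HIT, frames=[4,2] (faults so far: 4)
  step 6: ref 1 -> FAULT, evict 4, frames=[1,2] (faults so far: 5)
  step 7: ref 1 -> HIT, frames=[1,2] (faults so far: 5)
  step 8: ref 1 -> HIT, frames=[1,2] (faults so far: 5)
  step 9: ref 2 -> HIT, frames=[1,2] (faults so far: 5)
  step 10: ref 2 -> HIT, frames=[1,2] (faults so far: 5)
  step 11: ref 4 -> FAULT, evict 2, frames=[1,4] (faults so far: 6)
  step 12: ref 3 -> FAULT, evict 1, frames=[3,4] (faults so far: 7)
  step 13: ref 3 -> HIT, frames=[3,4] (faults so far: 7)
  step 14: ref 3 -> HIT, frames=[3,4] (faults so far: 7)
  step 15: ref 3 -> HIT, frames=[3,4] (faults so far: 7)
  FIFO total faults: 7
--- LRU ---
  step 0: ref 2 -> FAULT, frames=[2,-] (faults so far: 1)
  step 1: ref 1 -> FAULT, frames=[2,1] (faults so far: 2)
  step 2: ref 4 -> FAULT, evict 2, frames=[4,1] (faults so far: 3)
  step 3: ref 2 -> FAULT, evict 1, frames=[4,2] (faults so far: 4)
  step 4: ref 4 -> HIT, frames=[4,2] (faults so far: 4)
  step 5: ref 2 -> HIT, frames=[4,2] (faults so far: 4)
  step 6: ref 1 -> FAULT, evict 4, frames=[1,2] (faults so far: 5)
  step 7: ref 1 -> HIT, frames=[1,2] (faults so far: 5)
  step 8: ref 1 -> HIT, frames=[1,2] (faults so far: 5)
  step 9: ref 2 -> HIT, frames=[1,2] (faults so far: 5)
  step 10: ref 2 -> HIT, frames=[1,2] (faults so far: 5)
  step 11: ref 4 -> FAULT, evict 1, frames=[4,2] (faults so far: 6)
  step 12: ref 3 -> FAULT, evict 2, frames=[4,3] (faults so far: 7)
  step 13: ref 3 -> HIT, frames=[4,3] (faults so far: 7)
  step 14: ref 3 -> HIT, frames=[4,3] (faults so far: 7)
  step 15: ref 3 -> HIT, frames=[4,3] (faults so far: 7)
  LRU total faults: 7
--- Optimal ---
  step 0: ref 2 -> FAULT, frames=[2,-] (faults so far: 1)
  step 1: ref 1 -> FAULT, frames=[2,1] (faults so far: 2)
  step 2: ref 4 -> FAULT, evict 1, frames=[2,4] (faults so far: 3)
  step 3: ref 2 -> HIT, frames=[2,4] (faults so far: 3)
  step 4: ref 4 -> HIT, frames=[2,4] (faults so far: 3)
  step 5: ref 2 -> HIT, frames=[2,4] (faults so far: 3)
  step 6: ref 1 -> FAULT, evict 4, frames=[2,1] (faults so far: 4)
  step 7: ref 1 -> HIT, frames=[2,1] (faults so far: 4)
  step 8: ref 1 -> HIT, frames=[2,1] (faults so far: 4)
  step 9: ref 2 -> HIT, frames=[2,1] (faults so far: 4)
  step 10: ref 2 -> HIT, frames=[2,1] (faults so far: 4)
  step 11: ref 4 -> FAULT, evict 1, frames=[2,4] (faults so far: 5)
  step 12: ref 3 -> FAULT, evict 2, frames=[3,4] (faults so far: 6)
  step 13: ref 3 -> HIT, frames=[3,4] (faults so far: 6)
  step 14: ref 3 -> HIT, frames=[3,4] (faults so far: 6)
  step 15: ref 3 -> HIT, frames=[3,4] (faults so far: 6)
  Optimal total faults: 6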